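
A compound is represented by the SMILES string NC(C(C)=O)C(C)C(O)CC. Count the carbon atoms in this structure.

Count every carbon token in the SMILES (each C, including those in ring-closure positions and inside branches).
Carbon count: 8.

8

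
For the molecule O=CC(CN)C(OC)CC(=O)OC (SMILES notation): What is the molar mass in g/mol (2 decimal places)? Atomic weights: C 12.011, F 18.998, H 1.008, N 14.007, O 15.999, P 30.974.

First, the molecular formula is C8H15NO4 (counting implicit H from valence).
  C: 8 × 12.011 = 96.088
  H: 15 × 1.008 = 15.120
  N: 1 × 14.007 = 14.007
  O: 4 × 15.999 = 63.996
Sum: 8×12.011 + 15×1.008 + 1×14.007 + 4×15.999 = 189.211 → 189.21 g/mol.

189.21 g/mol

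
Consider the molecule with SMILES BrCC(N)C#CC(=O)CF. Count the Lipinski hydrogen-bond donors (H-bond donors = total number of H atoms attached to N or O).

2

Donors: find every N or O and count the H atoms it carries.
  atom 4 (N): bond orders sum to 1 → 2 H
  atom 8 (O): bond orders sum to 2 → 0 H
Lipinski HBD = 2.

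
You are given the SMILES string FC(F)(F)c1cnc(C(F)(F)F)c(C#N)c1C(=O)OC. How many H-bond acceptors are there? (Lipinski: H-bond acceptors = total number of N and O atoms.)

4

N atoms: 2; O atoms: 2.
Lipinski HBA = 2 + 2 = 4.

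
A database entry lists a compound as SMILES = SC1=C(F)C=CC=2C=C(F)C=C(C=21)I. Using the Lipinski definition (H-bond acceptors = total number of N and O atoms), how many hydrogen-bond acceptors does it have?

N atoms: 0; O atoms: 0.
Lipinski HBA = 0 + 0 = 0.

0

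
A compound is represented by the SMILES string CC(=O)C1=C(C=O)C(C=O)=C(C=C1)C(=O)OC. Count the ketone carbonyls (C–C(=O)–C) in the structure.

The ketone motif appears at heavy-atom position 2 in the SMILES.
Other groups present: 2 aldehyde, 1 ester.
Ketone count: 1.

1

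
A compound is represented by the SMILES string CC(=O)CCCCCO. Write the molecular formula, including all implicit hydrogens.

Walk through each heavy atom and fill implicit hydrogens from standard valence (C 4, N 3, O 2, S 2, halogen 1):
  atom 1: C, bond orders sum to 1 (valence 4) → 3 H
  atom 2: C, bond orders sum to 4 (valence 4) → 0 H
  atom 3: O, bond orders sum to 2 (valence 2) → 0 H
  atom 4: C, bond orders sum to 2 (valence 4) → 2 H
  atom 5: C, bond orders sum to 2 (valence 4) → 2 H
  atom 6: C, bond orders sum to 2 (valence 4) → 2 H
  atom 7: C, bond orders sum to 2 (valence 4) → 2 H
  atom 8: C, bond orders sum to 2 (valence 4) → 2 H
  atom 9: O, bond orders sum to 1 (valence 2) → 1 H
Totals → C:7, H:14, O:2.

C7H14O2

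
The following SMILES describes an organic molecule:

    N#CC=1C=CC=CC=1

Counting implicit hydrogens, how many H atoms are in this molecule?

5

Walk through each heavy atom and fill implicit hydrogens from standard valence (C 4, N 3, O 2, S 2, halogen 1):
  atom 1: N, bond orders sum to 3 (valence 3) → 0 H
  atom 2: C, bond orders sum to 4 (valence 4) → 0 H
  atom 3: C, bond orders sum to 4 (valence 4) → 0 H
  atom 4: C, bond orders sum to 3 (valence 4) → 1 H
  atom 5: C, bond orders sum to 3 (valence 4) → 1 H
  atom 6: C, bond orders sum to 3 (valence 4) → 1 H
  atom 7: C, bond orders sum to 3 (valence 4) → 1 H
  atom 8: C, bond orders sum to 3 (valence 4) → 1 H
Total hydrogens: 5.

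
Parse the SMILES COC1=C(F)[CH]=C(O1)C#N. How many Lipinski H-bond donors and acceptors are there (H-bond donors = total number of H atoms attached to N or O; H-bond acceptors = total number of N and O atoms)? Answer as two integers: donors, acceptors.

Donors: find every N or O and count the H atoms it carries.
  atom 2 (O): bond orders sum to 2 → 0 H
  atom 8 (O): bond orders sum to 2 → 0 H
  atom 10 (N): bond orders sum to 3 → 0 H
Lipinski HBD = 0.
Acceptors: N atoms = 1, O atoms = 2 → HBA = 3.

0, 3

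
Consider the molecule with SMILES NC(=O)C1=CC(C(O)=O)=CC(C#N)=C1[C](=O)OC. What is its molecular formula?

C11H8N2O5

Walk through each heavy atom and fill implicit hydrogens from standard valence (C 4, N 3, O 2, S 2, halogen 1):
  atom 1: N, bond orders sum to 1 (valence 3) → 2 H
  atom 2: C, bond orders sum to 4 (valence 4) → 0 H
  atom 3: O, bond orders sum to 2 (valence 2) → 0 H
  atom 4: C, bond orders sum to 4 (valence 4) → 0 H
  atom 5: C, bond orders sum to 3 (valence 4) → 1 H
  atom 6: C, bond orders sum to 4 (valence 4) → 0 H
  atom 7: C, bond orders sum to 4 (valence 4) → 0 H
  atom 8: O, bond orders sum to 1 (valence 2) → 1 H
  atom 9: O, bond orders sum to 2 (valence 2) → 0 H
  atom 10: C, bond orders sum to 3 (valence 4) → 1 H
  atom 11: C, bond orders sum to 4 (valence 4) → 0 H
  atom 12: C, bond orders sum to 4 (valence 4) → 0 H
  atom 13: N, bond orders sum to 3 (valence 3) → 0 H
  atom 14: C, bond orders sum to 4 (valence 4) → 0 H
  atom 15: C with explicit H count 0
  atom 16: O, bond orders sum to 2 (valence 2) → 0 H
  atom 17: O, bond orders sum to 2 (valence 2) → 0 H
  atom 18: C, bond orders sum to 1 (valence 4) → 3 H
Totals → C:11, H:8, N:2, O:5.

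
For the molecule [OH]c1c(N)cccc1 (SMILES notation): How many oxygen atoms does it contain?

Scan the SMILES for O atoms (remember two-letter symbols like Cl and Br are single atoms).
Oxygen count: 1.

1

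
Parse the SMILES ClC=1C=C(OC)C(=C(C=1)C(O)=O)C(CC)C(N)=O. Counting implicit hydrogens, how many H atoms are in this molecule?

Walk through each heavy atom and fill implicit hydrogens from standard valence (C 4, N 3, O 2, S 2, halogen 1):
  atom 1: Cl (halogen, monovalent) → 0 H
  atom 2: C, bond orders sum to 4 (valence 4) → 0 H
  atom 3: C, bond orders sum to 3 (valence 4) → 1 H
  atom 4: C, bond orders sum to 4 (valence 4) → 0 H
  atom 5: O, bond orders sum to 2 (valence 2) → 0 H
  atom 6: C, bond orders sum to 1 (valence 4) → 3 H
  atom 7: C, bond orders sum to 4 (valence 4) → 0 H
  atom 8: C, bond orders sum to 4 (valence 4) → 0 H
  atom 9: C, bond orders sum to 3 (valence 4) → 1 H
  atom 10: C, bond orders sum to 4 (valence 4) → 0 H
  atom 11: O, bond orders sum to 1 (valence 2) → 1 H
  atom 12: O, bond orders sum to 2 (valence 2) → 0 H
  atom 13: C, bond orders sum to 3 (valence 4) → 1 H
  atom 14: C, bond orders sum to 2 (valence 4) → 2 H
  atom 15: C, bond orders sum to 1 (valence 4) → 3 H
  atom 16: C, bond orders sum to 4 (valence 4) → 0 H
  atom 17: N, bond orders sum to 1 (valence 3) → 2 H
  atom 18: O, bond orders sum to 2 (valence 2) → 0 H
Total hydrogens: 14.

14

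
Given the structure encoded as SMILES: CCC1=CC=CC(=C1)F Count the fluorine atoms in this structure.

Scan the SMILES for F atoms (remember two-letter symbols like Cl and Br are single atoms).
Fluorine count: 1.

1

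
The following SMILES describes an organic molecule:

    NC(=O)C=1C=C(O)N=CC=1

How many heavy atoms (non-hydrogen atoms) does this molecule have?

Every atom symbol written in the SMILES (organic subset) is one heavy atom; implicit H are not written.
Heavy atoms by element → C:6, N:2, O:2.
Total: 10.

10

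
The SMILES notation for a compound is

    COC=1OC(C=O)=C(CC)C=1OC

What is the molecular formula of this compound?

C9H12O4

Walk through each heavy atom and fill implicit hydrogens from standard valence (C 4, N 3, O 2, S 2, halogen 1):
  atom 1: C, bond orders sum to 1 (valence 4) → 3 H
  atom 2: O, bond orders sum to 2 (valence 2) → 0 H
  atom 3: C, bond orders sum to 4 (valence 4) → 0 H
  atom 4: O, bond orders sum to 2 (valence 2) → 0 H
  atom 5: C, bond orders sum to 4 (valence 4) → 0 H
  atom 6: C, bond orders sum to 3 (valence 4) → 1 H
  atom 7: O, bond orders sum to 2 (valence 2) → 0 H
  atom 8: C, bond orders sum to 4 (valence 4) → 0 H
  atom 9: C, bond orders sum to 2 (valence 4) → 2 H
  atom 10: C, bond orders sum to 1 (valence 4) → 3 H
  atom 11: C, bond orders sum to 4 (valence 4) → 0 H
  atom 12: O, bond orders sum to 2 (valence 2) → 0 H
  atom 13: C, bond orders sum to 1 (valence 4) → 3 H
Totals → C:9, H:12, O:4.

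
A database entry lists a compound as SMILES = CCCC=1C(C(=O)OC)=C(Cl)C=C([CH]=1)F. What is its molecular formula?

C11H12ClFO2

Walk through each heavy atom and fill implicit hydrogens from standard valence (C 4, N 3, O 2, S 2, halogen 1):
  atom 1: C, bond orders sum to 1 (valence 4) → 3 H
  atom 2: C, bond orders sum to 2 (valence 4) → 2 H
  atom 3: C, bond orders sum to 2 (valence 4) → 2 H
  atom 4: C, bond orders sum to 4 (valence 4) → 0 H
  atom 5: C, bond orders sum to 4 (valence 4) → 0 H
  atom 6: C, bond orders sum to 4 (valence 4) → 0 H
  atom 7: O, bond orders sum to 2 (valence 2) → 0 H
  atom 8: O, bond orders sum to 2 (valence 2) → 0 H
  atom 9: C, bond orders sum to 1 (valence 4) → 3 H
  atom 10: C, bond orders sum to 4 (valence 4) → 0 H
  atom 11: Cl (halogen, monovalent) → 0 H
  atom 12: C, bond orders sum to 3 (valence 4) → 1 H
  atom 13: C, bond orders sum to 4 (valence 4) → 0 H
  atom 14: C with explicit H count 1
  atom 15: F (halogen, monovalent) → 0 H
Totals → C:11, H:12, Cl:1, F:1, O:2.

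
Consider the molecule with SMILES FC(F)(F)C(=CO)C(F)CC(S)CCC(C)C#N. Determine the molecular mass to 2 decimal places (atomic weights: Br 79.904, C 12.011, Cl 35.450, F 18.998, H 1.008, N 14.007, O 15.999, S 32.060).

First, the molecular formula is C11H15F4NOS (counting implicit H from valence).
  C: 11 × 12.011 = 132.121
  F: 4 × 18.998 = 75.992
  H: 15 × 1.008 = 15.120
  N: 1 × 14.007 = 14.007
  O: 1 × 15.999 = 15.999
  S: 1 × 32.060 = 32.060
Sum: 11×12.011 + 4×18.998 + 15×1.008 + 1×14.007 + 1×15.999 + 1×32.060 = 285.299 → 285.30 g/mol.

285.30 g/mol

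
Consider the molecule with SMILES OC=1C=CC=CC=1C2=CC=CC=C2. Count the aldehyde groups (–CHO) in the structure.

Scan the SMILES for the aldehyde motif — none present.
Groups that are present: 1 hydroxyl.

0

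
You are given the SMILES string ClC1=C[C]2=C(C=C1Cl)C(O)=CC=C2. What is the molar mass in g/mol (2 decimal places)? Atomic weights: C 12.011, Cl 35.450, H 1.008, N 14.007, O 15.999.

213.06 g/mol

First, the molecular formula is C10H6Cl2O (counting implicit H from valence).
  C: 10 × 12.011 = 120.110
  Cl: 2 × 35.450 = 70.900
  H: 6 × 1.008 = 6.048
  O: 1 × 15.999 = 15.999
Sum: 10×12.011 + 2×35.450 + 6×1.008 + 1×15.999 = 213.057 → 213.06 g/mol.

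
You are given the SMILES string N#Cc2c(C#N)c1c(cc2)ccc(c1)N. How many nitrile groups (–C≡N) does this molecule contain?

2

The nitrile motif appears at heavy-atom positions 2, 5 in the SMILES.
Other groups present: 1 primary amine.
Nitrile count: 2.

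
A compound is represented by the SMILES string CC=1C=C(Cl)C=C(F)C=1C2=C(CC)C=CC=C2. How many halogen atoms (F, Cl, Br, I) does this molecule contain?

2

Halogen atoms appear at heavy-atom positions 5, 8 (1×Cl, 1×F).
Halogen count: 2.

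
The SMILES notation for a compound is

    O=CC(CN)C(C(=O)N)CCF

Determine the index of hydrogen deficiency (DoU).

2

Molecular formula: C7H13FN2O2.
DoU = (2C + 2 + N − H − X) / 2, where X is the halogen count and O/S are ignored.
    = (2·7 + 2 + 2 − 13 − 1) / 2 = 4 / 2 = 2.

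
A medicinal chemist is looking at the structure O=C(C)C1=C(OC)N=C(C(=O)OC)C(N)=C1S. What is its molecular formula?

Walk through each heavy atom and fill implicit hydrogens from standard valence (C 4, N 3, O 2, S 2, halogen 1):
  atom 1: O, bond orders sum to 2 (valence 2) → 0 H
  atom 2: C, bond orders sum to 4 (valence 4) → 0 H
  atom 3: C, bond orders sum to 1 (valence 4) → 3 H
  atom 4: C, bond orders sum to 4 (valence 4) → 0 H
  atom 5: C, bond orders sum to 4 (valence 4) → 0 H
  atom 6: O, bond orders sum to 2 (valence 2) → 0 H
  atom 7: C, bond orders sum to 1 (valence 4) → 3 H
  atom 8: N, bond orders sum to 3 (valence 3) → 0 H
  atom 9: C, bond orders sum to 4 (valence 4) → 0 H
  atom 10: C, bond orders sum to 4 (valence 4) → 0 H
  atom 11: O, bond orders sum to 2 (valence 2) → 0 H
  atom 12: O, bond orders sum to 2 (valence 2) → 0 H
  atom 13: C, bond orders sum to 1 (valence 4) → 3 H
  atom 14: C, bond orders sum to 4 (valence 4) → 0 H
  atom 15: N, bond orders sum to 1 (valence 3) → 2 H
  atom 16: C, bond orders sum to 4 (valence 4) → 0 H
  atom 17: S, bond orders sum to 1 (valence 2) → 1 H
Totals → C:10, H:12, N:2, O:4, S:1.
In Hill order: C10H12N2O4S.

C10H12N2O4S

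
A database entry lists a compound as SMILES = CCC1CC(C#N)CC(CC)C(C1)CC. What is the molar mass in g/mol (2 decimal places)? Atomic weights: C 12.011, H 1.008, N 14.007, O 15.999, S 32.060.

207.36 g/mol

First, the molecular formula is C14H25N (counting implicit H from valence).
  C: 14 × 12.011 = 168.154
  H: 25 × 1.008 = 25.200
  N: 1 × 14.007 = 14.007
Sum: 14×12.011 + 25×1.008 + 1×14.007 = 207.361 → 207.36 g/mol.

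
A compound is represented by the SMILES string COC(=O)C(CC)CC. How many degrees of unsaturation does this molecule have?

1

Degree of unsaturation = (number of rings) + (number of π bonds).
Ring closures in the SMILES: 0.
π bonds: 1 double bond (each 1 DoU) → 1 DoU from unsaturation.
Total DoU = 0 + 1 = 1.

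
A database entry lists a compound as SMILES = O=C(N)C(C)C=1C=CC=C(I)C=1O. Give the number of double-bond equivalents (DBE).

5

Molecular formula: C9H10INO2.
DoU = (2C + 2 + N − H − X) / 2, where X is the halogen count and O/S are ignored.
    = (2·9 + 2 + 1 − 10 − 1) / 2 = 10 / 2 = 5.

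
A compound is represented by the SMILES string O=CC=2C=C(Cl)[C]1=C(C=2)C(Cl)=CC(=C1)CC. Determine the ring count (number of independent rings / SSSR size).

In SMILES, each pair of matching ring-closure digits denotes one ring-closing bond; the number of such bonds equals the number of independent rings.
Ring-closure bonds here: 2.

2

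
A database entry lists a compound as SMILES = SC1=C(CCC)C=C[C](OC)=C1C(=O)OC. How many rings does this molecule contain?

In SMILES, each pair of matching ring-closure digits denotes one ring-closing bond; the number of such bonds equals the number of independent rings.
Ring-closure bonds here: 1.

1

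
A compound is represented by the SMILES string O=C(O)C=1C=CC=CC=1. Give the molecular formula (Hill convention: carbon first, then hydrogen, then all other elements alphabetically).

Walk through each heavy atom and fill implicit hydrogens from standard valence (C 4, N 3, O 2, S 2, halogen 1):
  atom 1: O, bond orders sum to 2 (valence 2) → 0 H
  atom 2: C, bond orders sum to 4 (valence 4) → 0 H
  atom 3: O, bond orders sum to 1 (valence 2) → 1 H
  atom 4: C, bond orders sum to 4 (valence 4) → 0 H
  atom 5: C, bond orders sum to 3 (valence 4) → 1 H
  atom 6: C, bond orders sum to 3 (valence 4) → 1 H
  atom 7: C, bond orders sum to 3 (valence 4) → 1 H
  atom 8: C, bond orders sum to 3 (valence 4) → 1 H
  atom 9: C, bond orders sum to 3 (valence 4) → 1 H
Totals → C:7, H:6, O:2.

C7H6O2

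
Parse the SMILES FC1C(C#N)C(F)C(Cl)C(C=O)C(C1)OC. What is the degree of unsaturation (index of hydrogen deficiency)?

4

Degree of unsaturation = (number of rings) + (number of π bonds).
Ring closures in the SMILES: 1.
π bonds: 1 double bond (each 1 DoU), 1 triple bond (each 2 DoU) → 3 DoU from unsaturation.
Total DoU = 1 + 3 = 4.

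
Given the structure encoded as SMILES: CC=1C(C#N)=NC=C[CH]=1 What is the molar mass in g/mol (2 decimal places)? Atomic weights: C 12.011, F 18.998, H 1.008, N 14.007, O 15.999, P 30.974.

118.14 g/mol

First, the molecular formula is C7H6N2 (counting implicit H from valence).
  C: 7 × 12.011 = 84.077
  H: 6 × 1.008 = 6.048
  N: 2 × 14.007 = 28.014
Sum: 7×12.011 + 6×1.008 + 2×14.007 = 118.139 → 118.14 g/mol.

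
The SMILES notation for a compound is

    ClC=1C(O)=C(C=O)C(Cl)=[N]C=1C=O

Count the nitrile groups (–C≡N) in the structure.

Scan the SMILES for the nitrile motif — none present.
Groups that are present: 2 aldehyde, 1 hydroxyl.

0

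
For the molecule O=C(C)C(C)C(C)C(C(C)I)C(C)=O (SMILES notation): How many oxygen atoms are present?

Scan the SMILES for O atoms (remember two-letter symbols like Cl and Br are single atoms).
Oxygen count: 2.

2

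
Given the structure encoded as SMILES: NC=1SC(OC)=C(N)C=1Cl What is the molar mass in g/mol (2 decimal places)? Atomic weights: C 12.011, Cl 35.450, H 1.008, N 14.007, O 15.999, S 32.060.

First, the molecular formula is C5H7ClN2OS (counting implicit H from valence).
  C: 5 × 12.011 = 60.055
  Cl: 1 × 35.450 = 35.450
  H: 7 × 1.008 = 7.056
  N: 2 × 14.007 = 28.014
  O: 1 × 15.999 = 15.999
  S: 1 × 32.060 = 32.060
Sum: 5×12.011 + 1×35.450 + 7×1.008 + 2×14.007 + 1×15.999 + 1×32.060 = 178.634 → 178.63 g/mol.

178.63 g/mol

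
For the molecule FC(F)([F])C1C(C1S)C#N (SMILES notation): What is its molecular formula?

C5H4F3NS

Walk through each heavy atom and fill implicit hydrogens from standard valence (C 4, N 3, O 2, S 2, halogen 1):
  atom 1: F (halogen, monovalent) → 0 H
  atom 2: C, bond orders sum to 4 (valence 4) → 0 H
  atom 3: F (halogen, monovalent) → 0 H
  atom 4: F with explicit H count 0
  atom 5: C, bond orders sum to 3 (valence 4) → 1 H
  atom 6: C, bond orders sum to 3 (valence 4) → 1 H
  atom 7: C, bond orders sum to 3 (valence 4) → 1 H
  atom 8: S, bond orders sum to 1 (valence 2) → 1 H
  atom 9: C, bond orders sum to 4 (valence 4) → 0 H
  atom 10: N, bond orders sum to 3 (valence 3) → 0 H
Totals → C:5, H:4, F:3, N:1, S:1.
In Hill order: C5H4F3NS.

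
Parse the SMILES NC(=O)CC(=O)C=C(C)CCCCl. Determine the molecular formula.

Walk through each heavy atom and fill implicit hydrogens from standard valence (C 4, N 3, O 2, S 2, halogen 1):
  atom 1: N, bond orders sum to 1 (valence 3) → 2 H
  atom 2: C, bond orders sum to 4 (valence 4) → 0 H
  atom 3: O, bond orders sum to 2 (valence 2) → 0 H
  atom 4: C, bond orders sum to 2 (valence 4) → 2 H
  atom 5: C, bond orders sum to 4 (valence 4) → 0 H
  atom 6: O, bond orders sum to 2 (valence 2) → 0 H
  atom 7: C, bond orders sum to 3 (valence 4) → 1 H
  atom 8: C, bond orders sum to 4 (valence 4) → 0 H
  atom 9: C, bond orders sum to 1 (valence 4) → 3 H
  atom 10: C, bond orders sum to 2 (valence 4) → 2 H
  atom 11: C, bond orders sum to 2 (valence 4) → 2 H
  atom 12: C, bond orders sum to 2 (valence 4) → 2 H
  atom 13: Cl (halogen, monovalent) → 0 H
Totals → C:9, H:14, Cl:1, N:1, O:2.

C9H14ClNO2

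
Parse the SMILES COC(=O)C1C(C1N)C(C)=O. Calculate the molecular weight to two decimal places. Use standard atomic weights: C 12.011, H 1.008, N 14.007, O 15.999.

First, the molecular formula is C7H11NO3 (counting implicit H from valence).
  C: 7 × 12.011 = 84.077
  H: 11 × 1.008 = 11.088
  N: 1 × 14.007 = 14.007
  O: 3 × 15.999 = 47.997
Sum: 7×12.011 + 11×1.008 + 1×14.007 + 3×15.999 = 157.169 → 157.17 g/mol.

157.17 g/mol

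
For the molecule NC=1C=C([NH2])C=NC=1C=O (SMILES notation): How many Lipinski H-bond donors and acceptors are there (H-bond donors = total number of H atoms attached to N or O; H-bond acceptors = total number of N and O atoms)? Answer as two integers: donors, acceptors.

Donors: find every N or O and count the H atoms it carries.
  atom 1 (N): bond orders sum to 1 → 2 H
  atom 5 (N): bond orders sum to 1 → 2 H
  atom 7 (N): bond orders sum to 3 → 0 H
  atom 10 (O): bond orders sum to 2 → 0 H
Lipinski HBD = 4.
Acceptors: N atoms = 3, O atoms = 1 → HBA = 4.

4, 4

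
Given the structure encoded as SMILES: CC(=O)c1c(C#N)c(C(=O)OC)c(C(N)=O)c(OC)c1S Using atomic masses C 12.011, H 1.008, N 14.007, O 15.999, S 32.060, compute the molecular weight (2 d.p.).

First, the molecular formula is C13H12N2O5S (counting implicit H from valence).
  C: 13 × 12.011 = 156.143
  H: 12 × 1.008 = 12.096
  N: 2 × 14.007 = 28.014
  O: 5 × 15.999 = 79.995
  S: 1 × 32.060 = 32.060
Sum: 13×12.011 + 12×1.008 + 2×14.007 + 5×15.999 + 1×32.060 = 308.308 → 308.31 g/mol.

308.31 g/mol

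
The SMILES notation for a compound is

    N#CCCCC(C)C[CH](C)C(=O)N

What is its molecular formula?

C10H18N2O

Walk through each heavy atom and fill implicit hydrogens from standard valence (C 4, N 3, O 2, S 2, halogen 1):
  atom 1: N, bond orders sum to 3 (valence 3) → 0 H
  atom 2: C, bond orders sum to 4 (valence 4) → 0 H
  atom 3: C, bond orders sum to 2 (valence 4) → 2 H
  atom 4: C, bond orders sum to 2 (valence 4) → 2 H
  atom 5: C, bond orders sum to 2 (valence 4) → 2 H
  atom 6: C, bond orders sum to 3 (valence 4) → 1 H
  atom 7: C, bond orders sum to 1 (valence 4) → 3 H
  atom 8: C, bond orders sum to 2 (valence 4) → 2 H
  atom 9: C with explicit H count 1
  atom 10: C, bond orders sum to 1 (valence 4) → 3 H
  atom 11: C, bond orders sum to 4 (valence 4) → 0 H
  atom 12: O, bond orders sum to 2 (valence 2) → 0 H
  atom 13: N, bond orders sum to 1 (valence 3) → 2 H
Totals → C:10, H:18, N:2, O:1.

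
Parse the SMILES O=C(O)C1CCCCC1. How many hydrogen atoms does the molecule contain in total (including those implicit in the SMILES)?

12

Walk through each heavy atom and fill implicit hydrogens from standard valence (C 4, N 3, O 2, S 2, halogen 1):
  atom 1: O, bond orders sum to 2 (valence 2) → 0 H
  atom 2: C, bond orders sum to 4 (valence 4) → 0 H
  atom 3: O, bond orders sum to 1 (valence 2) → 1 H
  atom 4: C, bond orders sum to 3 (valence 4) → 1 H
  atom 5: C, bond orders sum to 2 (valence 4) → 2 H
  atom 6: C, bond orders sum to 2 (valence 4) → 2 H
  atom 7: C, bond orders sum to 2 (valence 4) → 2 H
  atom 8: C, bond orders sum to 2 (valence 4) → 2 H
  atom 9: C, bond orders sum to 2 (valence 4) → 2 H
Total hydrogens: 12.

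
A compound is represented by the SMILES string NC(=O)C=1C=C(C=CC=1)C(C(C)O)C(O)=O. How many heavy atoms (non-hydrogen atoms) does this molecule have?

Every atom symbol written in the SMILES (organic subset) is one heavy atom; implicit H are not written.
Heavy atoms by element → C:11, N:1, O:4.
Total: 16.

16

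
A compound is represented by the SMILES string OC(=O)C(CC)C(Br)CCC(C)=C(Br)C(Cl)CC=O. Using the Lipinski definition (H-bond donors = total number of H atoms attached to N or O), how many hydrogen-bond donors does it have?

1

Donors: find every N or O and count the H atoms it carries.
  atom 1 (O): bond orders sum to 1 → 1 H
  atom 3 (O): bond orders sum to 2 → 0 H
  atom 19 (O): bond orders sum to 2 → 0 H
Lipinski HBD = 1.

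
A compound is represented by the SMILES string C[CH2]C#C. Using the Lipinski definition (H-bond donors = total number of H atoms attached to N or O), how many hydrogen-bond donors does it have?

0

Donors: find every N or O and count the H atoms it carries.
  (no N or O atoms present)
Lipinski HBD = 0.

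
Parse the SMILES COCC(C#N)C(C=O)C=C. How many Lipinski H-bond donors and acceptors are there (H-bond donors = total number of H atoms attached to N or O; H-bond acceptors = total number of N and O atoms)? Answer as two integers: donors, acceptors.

0, 3

Donors: find every N or O and count the H atoms it carries.
  atom 2 (O): bond orders sum to 2 → 0 H
  atom 6 (N): bond orders sum to 3 → 0 H
  atom 9 (O): bond orders sum to 2 → 0 H
Lipinski HBD = 0.
Acceptors: N atoms = 1, O atoms = 2 → HBA = 3.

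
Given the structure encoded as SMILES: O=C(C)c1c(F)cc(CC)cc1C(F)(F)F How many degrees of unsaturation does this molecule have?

5

Molecular formula: C11H10F4O.
DoU = (2C + 2 + N − H − X) / 2, where X is the halogen count and O/S are ignored.
    = (2·11 + 2 + 0 − 10 − 4) / 2 = 10 / 2 = 5.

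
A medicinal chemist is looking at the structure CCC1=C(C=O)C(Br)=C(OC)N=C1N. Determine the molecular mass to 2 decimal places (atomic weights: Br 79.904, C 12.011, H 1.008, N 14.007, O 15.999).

First, the molecular formula is C9H11BrN2O2 (counting implicit H from valence).
  Br: 1 × 79.904 = 79.904
  C: 9 × 12.011 = 108.099
  H: 11 × 1.008 = 11.088
  N: 2 × 14.007 = 28.014
  O: 2 × 15.999 = 31.998
Sum: 1×79.904 + 9×12.011 + 11×1.008 + 2×14.007 + 2×15.999 = 259.103 → 259.10 g/mol.

259.10 g/mol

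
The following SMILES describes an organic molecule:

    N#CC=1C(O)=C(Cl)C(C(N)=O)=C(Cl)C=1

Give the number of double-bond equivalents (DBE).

Degree of unsaturation = (number of rings) + (number of π bonds).
Ring closures in the SMILES: 1.
π bonds: 4 double bonds (each 1 DoU), 1 triple bond (each 2 DoU) → 6 DoU from unsaturation.
Total DoU = 1 + 6 = 7.

7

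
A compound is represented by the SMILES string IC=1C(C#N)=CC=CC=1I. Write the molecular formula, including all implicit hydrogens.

C7H3I2N

Walk through each heavy atom and fill implicit hydrogens from standard valence (C 4, N 3, O 2, S 2, halogen 1):
  atom 1: I (halogen, monovalent) → 0 H
  atom 2: C, bond orders sum to 4 (valence 4) → 0 H
  atom 3: C, bond orders sum to 4 (valence 4) → 0 H
  atom 4: C, bond orders sum to 4 (valence 4) → 0 H
  atom 5: N, bond orders sum to 3 (valence 3) → 0 H
  atom 6: C, bond orders sum to 3 (valence 4) → 1 H
  atom 7: C, bond orders sum to 3 (valence 4) → 1 H
  atom 8: C, bond orders sum to 3 (valence 4) → 1 H
  atom 9: C, bond orders sum to 4 (valence 4) → 0 H
  atom 10: I (halogen, monovalent) → 0 H
Totals → C:7, H:3, I:2, N:1.
In Hill order: C7H3I2N.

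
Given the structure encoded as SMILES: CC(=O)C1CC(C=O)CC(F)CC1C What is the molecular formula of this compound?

Walk through each heavy atom and fill implicit hydrogens from standard valence (C 4, N 3, O 2, S 2, halogen 1):
  atom 1: C, bond orders sum to 1 (valence 4) → 3 H
  atom 2: C, bond orders sum to 4 (valence 4) → 0 H
  atom 3: O, bond orders sum to 2 (valence 2) → 0 H
  atom 4: C, bond orders sum to 3 (valence 4) → 1 H
  atom 5: C, bond orders sum to 2 (valence 4) → 2 H
  atom 6: C, bond orders sum to 3 (valence 4) → 1 H
  atom 7: C, bond orders sum to 3 (valence 4) → 1 H
  atom 8: O, bond orders sum to 2 (valence 2) → 0 H
  atom 9: C, bond orders sum to 2 (valence 4) → 2 H
  atom 10: C, bond orders sum to 3 (valence 4) → 1 H
  atom 11: F (halogen, monovalent) → 0 H
  atom 12: C, bond orders sum to 2 (valence 4) → 2 H
  atom 13: C, bond orders sum to 3 (valence 4) → 1 H
  atom 14: C, bond orders sum to 1 (valence 4) → 3 H
Totals → C:11, H:17, F:1, O:2.

C11H17FO2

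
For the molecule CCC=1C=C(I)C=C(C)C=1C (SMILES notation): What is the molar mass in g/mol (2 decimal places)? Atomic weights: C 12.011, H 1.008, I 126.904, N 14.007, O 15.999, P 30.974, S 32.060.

First, the molecular formula is C10H13I (counting implicit H from valence).
  C: 10 × 12.011 = 120.110
  H: 13 × 1.008 = 13.104
  I: 1 × 126.904 = 126.904
Sum: 10×12.011 + 13×1.008 + 1×126.904 = 260.118 → 260.12 g/mol.

260.12 g/mol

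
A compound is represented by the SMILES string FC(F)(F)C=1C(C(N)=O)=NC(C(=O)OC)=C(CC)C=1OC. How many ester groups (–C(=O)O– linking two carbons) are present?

The ester motif appears at heavy-atom position 12 in the SMILES.
Other groups present: 1 amide, 1 ether.
Ester count: 1.

1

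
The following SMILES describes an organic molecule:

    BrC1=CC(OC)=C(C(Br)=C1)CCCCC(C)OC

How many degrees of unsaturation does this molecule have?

Degree of unsaturation = (number of rings) + (number of π bonds).
Ring closures in the SMILES: 1.
π bonds: 3 double bonds (each 1 DoU) → 3 DoU from unsaturation.
Total DoU = 1 + 3 = 4.

4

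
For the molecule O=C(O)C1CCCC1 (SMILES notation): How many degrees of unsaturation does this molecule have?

Molecular formula: C6H10O2.
DoU = (2C + 2 + N − H − X) / 2, where X is the halogen count and O/S are ignored.
    = (2·6 + 2 + 0 − 10 − 0) / 2 = 4 / 2 = 2.

2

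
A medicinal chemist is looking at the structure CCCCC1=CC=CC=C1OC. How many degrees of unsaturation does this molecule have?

4

Molecular formula: C11H16O.
DoU = (2C + 2 + N − H − X) / 2, where X is the halogen count and O/S are ignored.
    = (2·11 + 2 + 0 − 16 − 0) / 2 = 8 / 2 = 4.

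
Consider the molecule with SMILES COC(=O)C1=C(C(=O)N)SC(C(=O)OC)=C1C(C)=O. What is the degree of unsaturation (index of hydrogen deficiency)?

7

Degree of unsaturation = (number of rings) + (number of π bonds).
Ring closures in the SMILES: 1.
π bonds: 6 double bonds (each 1 DoU) → 6 DoU from unsaturation.
Total DoU = 1 + 6 = 7.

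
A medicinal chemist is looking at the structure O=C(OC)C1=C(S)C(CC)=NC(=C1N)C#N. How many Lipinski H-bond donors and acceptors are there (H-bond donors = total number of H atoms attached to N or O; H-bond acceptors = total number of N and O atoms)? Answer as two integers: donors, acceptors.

2, 5

Donors: find every N or O and count the H atoms it carries.
  atom 1 (O): bond orders sum to 2 → 0 H
  atom 3 (O): bond orders sum to 2 → 0 H
  atom 11 (N): bond orders sum to 3 → 0 H
  atom 14 (N): bond orders sum to 1 → 2 H
  atom 16 (N): bond orders sum to 3 → 0 H
Lipinski HBD = 2.
Acceptors: N atoms = 3, O atoms = 2 → HBA = 5.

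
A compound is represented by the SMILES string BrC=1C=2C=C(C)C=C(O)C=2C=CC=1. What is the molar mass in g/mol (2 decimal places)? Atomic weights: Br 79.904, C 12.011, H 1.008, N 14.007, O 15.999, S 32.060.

237.10 g/mol

First, the molecular formula is C11H9BrO (counting implicit H from valence).
  Br: 1 × 79.904 = 79.904
  C: 11 × 12.011 = 132.121
  H: 9 × 1.008 = 9.072
  O: 1 × 15.999 = 15.999
Sum: 1×79.904 + 11×12.011 + 9×1.008 + 1×15.999 = 237.096 → 237.10 g/mol.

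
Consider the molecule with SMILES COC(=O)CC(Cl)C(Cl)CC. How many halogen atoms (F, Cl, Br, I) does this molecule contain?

2

Halogen atoms appear at heavy-atom positions 7, 9 (2×Cl).
Other groups present: 1 ester.
Halogen count: 2.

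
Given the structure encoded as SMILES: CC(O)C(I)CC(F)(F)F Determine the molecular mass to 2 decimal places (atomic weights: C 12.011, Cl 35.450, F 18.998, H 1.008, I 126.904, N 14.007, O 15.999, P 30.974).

268.02 g/mol

First, the molecular formula is C5H8F3IO (counting implicit H from valence).
  C: 5 × 12.011 = 60.055
  F: 3 × 18.998 = 56.994
  H: 8 × 1.008 = 8.064
  I: 1 × 126.904 = 126.904
  O: 1 × 15.999 = 15.999
Sum: 5×12.011 + 3×18.998 + 8×1.008 + 1×126.904 + 1×15.999 = 268.016 → 268.02 g/mol.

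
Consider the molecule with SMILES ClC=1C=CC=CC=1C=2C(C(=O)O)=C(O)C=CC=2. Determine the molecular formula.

Walk through each heavy atom and fill implicit hydrogens from standard valence (C 4, N 3, O 2, S 2, halogen 1):
  atom 1: Cl (halogen, monovalent) → 0 H
  atom 2: C, bond orders sum to 4 (valence 4) → 0 H
  atom 3: C, bond orders sum to 3 (valence 4) → 1 H
  atom 4: C, bond orders sum to 3 (valence 4) → 1 H
  atom 5: C, bond orders sum to 3 (valence 4) → 1 H
  atom 6: C, bond orders sum to 3 (valence 4) → 1 H
  atom 7: C, bond orders sum to 4 (valence 4) → 0 H
  atom 8: C, bond orders sum to 4 (valence 4) → 0 H
  atom 9: C, bond orders sum to 4 (valence 4) → 0 H
  atom 10: C, bond orders sum to 4 (valence 4) → 0 H
  atom 11: O, bond orders sum to 2 (valence 2) → 0 H
  atom 12: O, bond orders sum to 1 (valence 2) → 1 H
  atom 13: C, bond orders sum to 4 (valence 4) → 0 H
  atom 14: O, bond orders sum to 1 (valence 2) → 1 H
  atom 15: C, bond orders sum to 3 (valence 4) → 1 H
  atom 16: C, bond orders sum to 3 (valence 4) → 1 H
  atom 17: C, bond orders sum to 3 (valence 4) → 1 H
Totals → C:13, H:9, Cl:1, O:3.

C13H9ClO3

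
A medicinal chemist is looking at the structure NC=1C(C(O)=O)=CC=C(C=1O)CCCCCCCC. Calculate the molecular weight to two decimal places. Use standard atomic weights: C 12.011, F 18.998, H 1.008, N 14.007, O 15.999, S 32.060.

First, the molecular formula is C15H23NO3 (counting implicit H from valence).
  C: 15 × 12.011 = 180.165
  H: 23 × 1.008 = 23.184
  N: 1 × 14.007 = 14.007
  O: 3 × 15.999 = 47.997
Sum: 15×12.011 + 23×1.008 + 1×14.007 + 3×15.999 = 265.353 → 265.35 g/mol.

265.35 g/mol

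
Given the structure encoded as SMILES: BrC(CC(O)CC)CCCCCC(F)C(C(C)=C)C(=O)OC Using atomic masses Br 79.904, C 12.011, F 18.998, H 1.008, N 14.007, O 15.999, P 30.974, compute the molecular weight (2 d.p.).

First, the molecular formula is C17H30BrFO3 (counting implicit H from valence).
  Br: 1 × 79.904 = 79.904
  C: 17 × 12.011 = 204.187
  F: 1 × 18.998 = 18.998
  H: 30 × 1.008 = 30.240
  O: 3 × 15.999 = 47.997
Sum: 1×79.904 + 17×12.011 + 1×18.998 + 30×1.008 + 3×15.999 = 381.326 → 381.33 g/mol.

381.33 g/mol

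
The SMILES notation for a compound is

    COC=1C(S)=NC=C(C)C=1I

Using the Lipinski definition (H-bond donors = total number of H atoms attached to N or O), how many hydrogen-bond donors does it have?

0

Donors: find every N or O and count the H atoms it carries.
  atom 2 (O): bond orders sum to 2 → 0 H
  atom 6 (N): bond orders sum to 3 → 0 H
Lipinski HBD = 0.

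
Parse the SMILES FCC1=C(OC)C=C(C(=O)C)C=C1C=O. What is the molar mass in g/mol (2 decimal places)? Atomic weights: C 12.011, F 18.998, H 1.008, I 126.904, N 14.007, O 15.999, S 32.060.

First, the molecular formula is C11H11FO3 (counting implicit H from valence).
  C: 11 × 12.011 = 132.121
  F: 1 × 18.998 = 18.998
  H: 11 × 1.008 = 11.088
  O: 3 × 15.999 = 47.997
Sum: 11×12.011 + 1×18.998 + 11×1.008 + 3×15.999 = 210.204 → 210.20 g/mol.

210.20 g/mol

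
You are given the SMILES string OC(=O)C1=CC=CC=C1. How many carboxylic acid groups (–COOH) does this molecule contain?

1

The carboxylic acid motif appears at heavy-atom position 2 in the SMILES.
Carboxylic acid count: 1.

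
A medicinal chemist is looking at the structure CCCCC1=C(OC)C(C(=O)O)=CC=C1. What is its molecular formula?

C12H16O3

Walk through each heavy atom and fill implicit hydrogens from standard valence (C 4, N 3, O 2, S 2, halogen 1):
  atom 1: C, bond orders sum to 1 (valence 4) → 3 H
  atom 2: C, bond orders sum to 2 (valence 4) → 2 H
  atom 3: C, bond orders sum to 2 (valence 4) → 2 H
  atom 4: C, bond orders sum to 2 (valence 4) → 2 H
  atom 5: C, bond orders sum to 4 (valence 4) → 0 H
  atom 6: C, bond orders sum to 4 (valence 4) → 0 H
  atom 7: O, bond orders sum to 2 (valence 2) → 0 H
  atom 8: C, bond orders sum to 1 (valence 4) → 3 H
  atom 9: C, bond orders sum to 4 (valence 4) → 0 H
  atom 10: C, bond orders sum to 4 (valence 4) → 0 H
  atom 11: O, bond orders sum to 2 (valence 2) → 0 H
  atom 12: O, bond orders sum to 1 (valence 2) → 1 H
  atom 13: C, bond orders sum to 3 (valence 4) → 1 H
  atom 14: C, bond orders sum to 3 (valence 4) → 1 H
  atom 15: C, bond orders sum to 3 (valence 4) → 1 H
Totals → C:12, H:16, O:3.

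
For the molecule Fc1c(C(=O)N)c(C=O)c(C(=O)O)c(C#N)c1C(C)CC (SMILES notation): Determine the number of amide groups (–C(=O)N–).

The amide motif appears at heavy-atom position 4 in the SMILES.
Other groups present: 1 aldehyde, 1 carboxylic acid, 1 nitrile.
Amide count: 1.

1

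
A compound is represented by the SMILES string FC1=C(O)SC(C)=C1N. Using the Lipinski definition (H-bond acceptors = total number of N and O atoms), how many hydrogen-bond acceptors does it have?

2

N atoms: 1; O atoms: 1.
Lipinski HBA = 1 + 1 = 2.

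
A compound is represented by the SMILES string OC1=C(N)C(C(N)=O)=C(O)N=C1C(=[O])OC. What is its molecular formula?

C8H9N3O5

Walk through each heavy atom and fill implicit hydrogens from standard valence (C 4, N 3, O 2, S 2, halogen 1):
  atom 1: O, bond orders sum to 1 (valence 2) → 1 H
  atom 2: C, bond orders sum to 4 (valence 4) → 0 H
  atom 3: C, bond orders sum to 4 (valence 4) → 0 H
  atom 4: N, bond orders sum to 1 (valence 3) → 2 H
  atom 5: C, bond orders sum to 4 (valence 4) → 0 H
  atom 6: C, bond orders sum to 4 (valence 4) → 0 H
  atom 7: N, bond orders sum to 1 (valence 3) → 2 H
  atom 8: O, bond orders sum to 2 (valence 2) → 0 H
  atom 9: C, bond orders sum to 4 (valence 4) → 0 H
  atom 10: O, bond orders sum to 1 (valence 2) → 1 H
  atom 11: N, bond orders sum to 3 (valence 3) → 0 H
  atom 12: C, bond orders sum to 4 (valence 4) → 0 H
  atom 13: C, bond orders sum to 4 (valence 4) → 0 H
  atom 14: O with explicit H count 0
  atom 15: O, bond orders sum to 2 (valence 2) → 0 H
  atom 16: C, bond orders sum to 1 (valence 4) → 3 H
Totals → C:8, H:9, N:3, O:5.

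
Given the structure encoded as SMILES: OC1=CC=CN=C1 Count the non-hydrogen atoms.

Every atom symbol written in the SMILES (organic subset) is one heavy atom; implicit H are not written.
Heavy atoms by element → C:5, N:1, O:1.
Total: 7.

7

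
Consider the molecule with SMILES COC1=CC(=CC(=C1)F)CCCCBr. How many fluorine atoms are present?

Scan the SMILES for F atoms (remember two-letter symbols like Cl and Br are single atoms).
Fluorine count: 1.

1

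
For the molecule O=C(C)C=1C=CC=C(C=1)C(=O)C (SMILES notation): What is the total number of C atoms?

Count every carbon token in the SMILES (each C, including those in ring-closure positions and inside branches).
Carbon count: 10.

10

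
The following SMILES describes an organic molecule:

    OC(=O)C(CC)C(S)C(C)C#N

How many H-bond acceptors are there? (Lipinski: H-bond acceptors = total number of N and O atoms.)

3

N atoms: 1; O atoms: 2.
Lipinski HBA = 1 + 2 = 3.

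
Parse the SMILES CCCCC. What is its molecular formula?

Walk through each heavy atom and fill implicit hydrogens from standard valence (C 4, N 3, O 2, S 2, halogen 1):
  atom 1: C, bond orders sum to 1 (valence 4) → 3 H
  atom 2: C, bond orders sum to 2 (valence 4) → 2 H
  atom 3: C, bond orders sum to 2 (valence 4) → 2 H
  atom 4: C, bond orders sum to 2 (valence 4) → 2 H
  atom 5: C, bond orders sum to 1 (valence 4) → 3 H
Totals → C:5, H:12.
In Hill order: C5H12.

C5H12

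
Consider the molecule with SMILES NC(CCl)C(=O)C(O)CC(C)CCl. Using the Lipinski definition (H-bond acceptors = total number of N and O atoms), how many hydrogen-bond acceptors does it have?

N atoms: 1; O atoms: 2.
Lipinski HBA = 1 + 2 = 3.

3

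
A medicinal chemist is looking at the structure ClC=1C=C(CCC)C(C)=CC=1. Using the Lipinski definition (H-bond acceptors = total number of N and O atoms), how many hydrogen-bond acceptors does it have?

N atoms: 0; O atoms: 0.
Lipinski HBA = 0 + 0 = 0.

0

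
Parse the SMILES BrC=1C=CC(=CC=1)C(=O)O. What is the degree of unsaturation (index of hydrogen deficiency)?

Degree of unsaturation = (number of rings) + (number of π bonds).
Ring closures in the SMILES: 1.
π bonds: 4 double bonds (each 1 DoU) → 4 DoU from unsaturation.
Total DoU = 1 + 4 = 5.

5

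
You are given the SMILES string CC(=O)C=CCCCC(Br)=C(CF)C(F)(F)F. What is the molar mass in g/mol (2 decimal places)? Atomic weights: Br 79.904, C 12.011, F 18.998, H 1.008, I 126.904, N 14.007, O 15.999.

317.12 g/mol

First, the molecular formula is C11H13BrF4O (counting implicit H from valence).
  Br: 1 × 79.904 = 79.904
  C: 11 × 12.011 = 132.121
  F: 4 × 18.998 = 75.992
  H: 13 × 1.008 = 13.104
  O: 1 × 15.999 = 15.999
Sum: 1×79.904 + 11×12.011 + 4×18.998 + 13×1.008 + 1×15.999 = 317.120 → 317.12 g/mol.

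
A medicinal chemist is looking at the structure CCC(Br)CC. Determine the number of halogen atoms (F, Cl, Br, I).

1

Halogen atoms appear at heavy-atom position 4 (1×Br).
Halogen count: 1.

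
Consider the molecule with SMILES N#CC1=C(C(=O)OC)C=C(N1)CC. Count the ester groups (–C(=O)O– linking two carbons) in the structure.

1

The ester motif appears at heavy-atom position 5 in the SMILES.
Other groups present: 1 nitrile.
Ester count: 1.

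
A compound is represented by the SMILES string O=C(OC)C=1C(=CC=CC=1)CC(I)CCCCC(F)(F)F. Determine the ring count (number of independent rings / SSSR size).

In SMILES, each pair of matching ring-closure digits denotes one ring-closing bond; the number of such bonds equals the number of independent rings.
Ring-closure bonds here: 1.

1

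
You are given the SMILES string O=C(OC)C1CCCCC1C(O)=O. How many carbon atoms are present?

Count every carbon token in the SMILES (each C, including those in ring-closure positions and inside branches).
Carbon count: 9.

9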